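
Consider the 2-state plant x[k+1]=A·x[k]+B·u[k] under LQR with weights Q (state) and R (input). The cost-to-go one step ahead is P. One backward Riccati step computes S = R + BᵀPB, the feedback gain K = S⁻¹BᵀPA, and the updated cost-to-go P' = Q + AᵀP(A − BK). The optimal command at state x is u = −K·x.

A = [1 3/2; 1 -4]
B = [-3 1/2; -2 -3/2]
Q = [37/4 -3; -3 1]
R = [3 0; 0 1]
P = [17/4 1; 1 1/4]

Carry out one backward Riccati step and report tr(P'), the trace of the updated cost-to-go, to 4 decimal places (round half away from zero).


BᵀP = [-14.7500 -3.5000; 0.6250 0.1250]
S = R + BᵀPB = [3 0; 0 1] + [51.2500 -2.1250; -2.1250 0.1250] = [54.2500 -2.1250; -2.1250 1.1250]
BᵀPA = [-18.2500 -8.1250; 0.7500 0.4375]
K = S⁻¹·BᵀPA = [-0.3351 -0.1453; 0.0337 0.1145]
A−BK = [-0.0221 1.0069; 0.3804 -4.1189]
AᵀP(A−BK) = [0.3594 0.1377; 0.1377 0.3320]
P' = Q + AᵀP(A−BK) = [9.6094 -2.8623; -2.8623 1.3320]
tr(P') = 10.9414

10.9414


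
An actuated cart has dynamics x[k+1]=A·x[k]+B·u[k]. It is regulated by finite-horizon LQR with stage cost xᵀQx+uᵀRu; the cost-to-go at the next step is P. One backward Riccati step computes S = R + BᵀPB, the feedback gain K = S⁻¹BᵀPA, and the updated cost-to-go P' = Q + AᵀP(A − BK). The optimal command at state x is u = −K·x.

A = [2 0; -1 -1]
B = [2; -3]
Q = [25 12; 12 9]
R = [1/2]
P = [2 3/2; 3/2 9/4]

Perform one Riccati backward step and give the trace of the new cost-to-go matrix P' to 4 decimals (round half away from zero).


38.4884

BᵀP = [-0.5000 -3.7500]
S = R + BᵀPB = [1/2] + [10.2500] = [10.7500]
BᵀPA = [2.7500 3.7500]
K = S⁻¹·BᵀPA = [0.2558 0.3488]
A−BK = [1.4884 -0.6977; -0.2326 0.0465]
AᵀP(A−BK) = [3.5465 -1.7093; -1.7093 0.9419]
P' = Q + AᵀP(A−BK) = [28.5465 10.2907; 10.2907 9.9419]
tr(P') = 38.4884


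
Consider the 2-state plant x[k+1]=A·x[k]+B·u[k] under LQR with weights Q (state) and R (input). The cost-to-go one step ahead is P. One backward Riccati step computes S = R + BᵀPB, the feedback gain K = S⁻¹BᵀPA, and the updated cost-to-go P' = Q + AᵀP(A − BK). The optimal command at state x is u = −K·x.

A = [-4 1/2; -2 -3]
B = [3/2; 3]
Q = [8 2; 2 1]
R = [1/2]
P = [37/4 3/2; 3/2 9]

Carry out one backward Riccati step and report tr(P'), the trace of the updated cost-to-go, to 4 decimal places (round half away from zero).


92.0688

BᵀP = [18.3750 29.2500]
S = R + BᵀPB = [1/2] + [115.3125] = [115.8125]
BᵀPA = [-132.0000 -78.5625]
K = S⁻¹·BᵀPA = [-1.1398 -0.6784]
A−BK = [-2.2903 1.5175; 1.4193 -0.9649]
AᵀP(A−BK) = [57.5499 -37.5434; -37.5434 25.5189]
P' = Q + AᵀP(A−BK) = [65.5499 -35.5434; -35.5434 26.5189]
tr(P') = 92.0688


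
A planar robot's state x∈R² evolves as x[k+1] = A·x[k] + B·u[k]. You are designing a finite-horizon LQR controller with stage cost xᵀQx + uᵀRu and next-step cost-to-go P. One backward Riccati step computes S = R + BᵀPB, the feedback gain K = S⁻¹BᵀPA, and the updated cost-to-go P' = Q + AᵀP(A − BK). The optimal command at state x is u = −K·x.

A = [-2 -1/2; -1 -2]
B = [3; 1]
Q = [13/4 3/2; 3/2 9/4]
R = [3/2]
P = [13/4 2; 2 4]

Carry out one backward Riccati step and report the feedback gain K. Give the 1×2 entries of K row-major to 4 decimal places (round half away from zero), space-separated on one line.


-0.7166 -0.5535

BᵀP = [11.7500 10.0000]
S = R + BᵀPB = [3/2] + [45.2500] = [46.7500]
BᵀPA = [-33.5000 -25.8750]
K = S⁻¹·BᵀPA = [-0.7166 -0.5535]
A−BK = [0.1497 1.1604; -0.2834 -1.4465]
AᵀP(A−BK) = [0.9947 1.7086; 1.7086 6.4913]
P' = Q + AᵀP(A−BK) = [4.2447 3.2086; 3.2086 8.7413]
tr(P') = 12.9860


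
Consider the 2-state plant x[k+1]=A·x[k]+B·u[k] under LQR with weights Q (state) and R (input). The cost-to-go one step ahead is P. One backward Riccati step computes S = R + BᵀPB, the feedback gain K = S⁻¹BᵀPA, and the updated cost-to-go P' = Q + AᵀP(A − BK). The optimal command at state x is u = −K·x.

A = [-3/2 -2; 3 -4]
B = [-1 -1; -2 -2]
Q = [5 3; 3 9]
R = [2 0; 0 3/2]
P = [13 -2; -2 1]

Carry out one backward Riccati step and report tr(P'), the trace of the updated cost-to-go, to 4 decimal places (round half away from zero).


BᵀP = [-9.0000 0.0000; -9.0000 0.0000]
S = R + BᵀPB = [2 0; 0 3/2] + [9.0000 9.0000; 9.0000 9.0000] = [11.0000 9.0000; 9.0000 10.5000]
BᵀPA = [13.5000 18.0000; 13.5000 18.0000]
K = S⁻¹·BᵀPA = [0.5870 0.7826; 0.7826 1.0435]
A−BK = [-0.1304 -0.1739; 5.7391 -0.3478]
AᵀP(A−BK) = [37.7609 2.3478; 2.3478 3.1304]
P' = Q + AᵀP(A−BK) = [42.7609 5.3478; 5.3478 12.1304]
tr(P') = 54.8913

54.8913


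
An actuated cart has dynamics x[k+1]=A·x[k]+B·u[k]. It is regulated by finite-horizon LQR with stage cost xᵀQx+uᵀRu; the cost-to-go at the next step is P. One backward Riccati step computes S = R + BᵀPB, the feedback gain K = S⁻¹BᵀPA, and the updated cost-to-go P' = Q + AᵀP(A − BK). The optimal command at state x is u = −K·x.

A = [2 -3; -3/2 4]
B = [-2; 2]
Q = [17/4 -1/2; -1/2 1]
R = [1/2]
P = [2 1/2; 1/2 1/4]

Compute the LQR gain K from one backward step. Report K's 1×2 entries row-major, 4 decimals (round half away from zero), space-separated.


-0.9545 1.2727

BᵀP = [-3.0000 -0.5000]
S = R + BᵀPB = [1/2] + [5.0000] = [5.5000]
BᵀPA = [-5.2500 7.0000]
K = S⁻¹·BᵀPA = [-0.9545 1.2727]
A−BK = [0.0909 -0.4545; 0.4091 1.4545]
AᵀP(A−BK) = [0.5511 -0.5682; -0.5682 1.0909]
P' = Q + AᵀP(A−BK) = [4.8011 -1.0682; -1.0682 2.0909]
tr(P') = 6.8920


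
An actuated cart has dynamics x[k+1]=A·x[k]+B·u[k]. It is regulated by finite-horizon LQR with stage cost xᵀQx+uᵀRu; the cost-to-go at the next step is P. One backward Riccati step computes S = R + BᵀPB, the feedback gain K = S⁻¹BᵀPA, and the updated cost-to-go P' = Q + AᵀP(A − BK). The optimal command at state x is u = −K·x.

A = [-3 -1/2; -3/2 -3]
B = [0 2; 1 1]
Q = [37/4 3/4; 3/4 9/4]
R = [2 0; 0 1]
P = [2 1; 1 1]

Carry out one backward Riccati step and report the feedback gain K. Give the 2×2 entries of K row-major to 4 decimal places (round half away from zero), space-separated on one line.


BᵀP = [1.0000 1.0000; 5.0000 3.0000]
S = R + BᵀPB = [2 0; 0 1] + [1.0000 3.0000; 3.0000 13.0000] = [3.0000 3.0000; 3.0000 14.0000]
BᵀPA = [-4.5000 -3.5000; -19.5000 -11.5000]
K = S⁻¹·BᵀPA = [-0.1364 -0.4394; -1.3636 -0.7273]
A−BK = [-0.2727 0.9545; 0.0000 -1.8333]
AᵀP(A−BK) = [2.0455 1.0909; 1.0909 2.5985]
P' = Q + AᵀP(A−BK) = [11.2955 1.8409; 1.8409 4.8485]
tr(P') = 16.1439

-0.1364 -0.4394 -1.3636 -0.7273


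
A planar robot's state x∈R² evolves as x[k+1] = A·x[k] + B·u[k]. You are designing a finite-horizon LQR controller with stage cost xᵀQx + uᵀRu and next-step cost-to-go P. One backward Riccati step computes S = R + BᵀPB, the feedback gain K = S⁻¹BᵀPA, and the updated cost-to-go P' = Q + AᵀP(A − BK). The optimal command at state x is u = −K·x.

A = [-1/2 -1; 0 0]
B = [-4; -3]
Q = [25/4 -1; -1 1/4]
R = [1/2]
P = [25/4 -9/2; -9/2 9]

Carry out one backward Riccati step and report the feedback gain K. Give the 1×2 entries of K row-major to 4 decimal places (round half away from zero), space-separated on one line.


0.0782 0.1565

BᵀP = [-11.5000 -9.0000]
S = R + BᵀPB = [1/2] + [73.0000] = [73.5000]
BᵀPA = [5.7500 11.5000]
K = S⁻¹·BᵀPA = [0.0782 0.1565]
A−BK = [-0.1871 -0.3741; 0.2347 0.4694]
AᵀP(A−BK) = [1.1127 2.2253; 2.2253 4.4507]
P' = Q + AᵀP(A−BK) = [7.3627 1.2253; 1.2253 4.7007]
tr(P') = 12.0634


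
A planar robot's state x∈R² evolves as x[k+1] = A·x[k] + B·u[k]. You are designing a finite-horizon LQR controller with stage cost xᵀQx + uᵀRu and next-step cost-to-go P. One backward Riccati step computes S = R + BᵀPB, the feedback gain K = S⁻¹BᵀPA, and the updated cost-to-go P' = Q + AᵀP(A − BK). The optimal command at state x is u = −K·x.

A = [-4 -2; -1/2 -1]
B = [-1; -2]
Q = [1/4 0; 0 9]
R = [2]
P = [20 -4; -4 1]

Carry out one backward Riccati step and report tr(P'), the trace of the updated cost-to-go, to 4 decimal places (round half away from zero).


109.2000

BᵀP = [-12.0000 2.0000]
S = R + BᵀPB = [2] + [8.0000] = [10.0000]
BᵀPA = [47.0000 22.0000]
K = S⁻¹·BᵀPA = [4.7000 2.2000]
A−BK = [0.7000 0.2000; 8.9000 3.4000]
AᵀP(A−BK) = [83.3500 37.1000; 37.1000 16.6000]
P' = Q + AᵀP(A−BK) = [83.6000 37.1000; 37.1000 25.6000]
tr(P') = 109.2000


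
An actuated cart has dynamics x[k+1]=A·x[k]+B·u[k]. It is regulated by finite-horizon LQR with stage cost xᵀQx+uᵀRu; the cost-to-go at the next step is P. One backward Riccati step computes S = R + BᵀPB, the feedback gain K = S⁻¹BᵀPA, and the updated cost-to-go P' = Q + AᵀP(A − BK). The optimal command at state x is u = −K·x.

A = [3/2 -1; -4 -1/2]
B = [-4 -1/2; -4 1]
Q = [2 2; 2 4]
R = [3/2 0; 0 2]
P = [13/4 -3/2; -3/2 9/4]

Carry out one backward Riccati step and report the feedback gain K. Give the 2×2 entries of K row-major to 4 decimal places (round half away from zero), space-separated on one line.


BᵀP = [-7.0000 -3.0000; -3.1250 3.0000]
S = R + BᵀPB = [3/2 0; 0 2] + [40.0000 0.5000; 0.5000 4.5625] = [41.5000 0.5000; 0.5000 6.5625]
BᵀPA = [1.5000 8.5000; -16.6875 1.6250]
K = S⁻¹·BᵀPA = [0.0668 0.2020; -2.5479 0.2322]
A−BK = [0.4934 -0.0758; -1.1847 0.0759]
AᵀP(A−BK) = [18.6933 -1.6777; -1.6777 0.2179]
P' = Q + AᵀP(A−BK) = [20.6933 0.3223; 0.3223 4.2179]
tr(P') = 24.9113

0.0668 0.2020 -2.5479 0.2322


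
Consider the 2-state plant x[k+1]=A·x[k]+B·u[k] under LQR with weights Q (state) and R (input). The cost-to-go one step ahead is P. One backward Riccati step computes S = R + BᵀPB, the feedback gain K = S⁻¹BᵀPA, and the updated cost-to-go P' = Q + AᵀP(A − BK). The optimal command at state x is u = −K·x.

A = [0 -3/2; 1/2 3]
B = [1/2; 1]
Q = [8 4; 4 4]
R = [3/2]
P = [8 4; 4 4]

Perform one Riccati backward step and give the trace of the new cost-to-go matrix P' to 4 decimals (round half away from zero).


27.0870

BᵀP = [8.0000 6.0000]
S = R + BᵀPB = [3/2] + [10.0000] = [11.5000]
BᵀPA = [3.0000 6.0000]
K = S⁻¹·BᵀPA = [0.2609 0.5217]
A−BK = [-0.1304 -1.7609; 0.2391 2.4783]
AᵀP(A−BK) = [0.2174 1.4348; 1.4348 14.8696]
P' = Q + AᵀP(A−BK) = [8.2174 5.4348; 5.4348 18.8696]
tr(P') = 27.0870


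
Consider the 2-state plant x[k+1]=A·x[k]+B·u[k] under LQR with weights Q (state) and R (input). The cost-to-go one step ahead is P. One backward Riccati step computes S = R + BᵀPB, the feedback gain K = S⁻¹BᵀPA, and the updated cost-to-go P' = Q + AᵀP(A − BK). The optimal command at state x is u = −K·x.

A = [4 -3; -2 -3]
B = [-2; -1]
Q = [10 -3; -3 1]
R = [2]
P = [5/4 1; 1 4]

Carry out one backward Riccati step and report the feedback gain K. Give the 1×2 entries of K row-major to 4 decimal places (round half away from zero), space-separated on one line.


-0.1333 1.9000

BᵀP = [-3.5000 -6.0000]
S = R + BᵀPB = [2] + [13.0000] = [15.0000]
BᵀPA = [-2.0000 28.5000]
K = S⁻¹·BᵀPA = [-0.1333 1.9000]
A−BK = [3.7333 0.8000; -2.1333 -1.1000]
AᵀP(A−BK) = [19.7333 6.8000; 6.8000 11.1000]
P' = Q + AᵀP(A−BK) = [29.7333 3.8000; 3.8000 12.1000]
tr(P') = 41.8333


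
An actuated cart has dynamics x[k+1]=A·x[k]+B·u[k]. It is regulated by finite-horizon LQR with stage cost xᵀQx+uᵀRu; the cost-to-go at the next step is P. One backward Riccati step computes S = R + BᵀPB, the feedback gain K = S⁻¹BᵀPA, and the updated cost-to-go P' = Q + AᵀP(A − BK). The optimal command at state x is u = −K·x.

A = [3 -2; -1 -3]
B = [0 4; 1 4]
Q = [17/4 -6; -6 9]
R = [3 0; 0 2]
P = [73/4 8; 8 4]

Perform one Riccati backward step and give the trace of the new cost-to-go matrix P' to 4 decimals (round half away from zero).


18.0291

BᵀP = [8.0000 4.0000; 105.0000 48.0000]
S = R + BᵀPB = [3 0; 0 2] + [4.0000 48.0000; 48.0000 612.0000] = [7.0000 48.0000; 48.0000 614.0000]
BᵀPA = [20.0000 -28.0000; 267.0000 -354.0000]
K = S⁻¹·BᵀPA = [-0.2688 -0.1003; 0.4559 -0.5687]
A−BK = [1.1765 0.2748; -2.5547 -0.6249]
AᵀP(A−BK) = [3.9095 0.3506; 0.3506 0.8696]
P' = Q + AᵀP(A−BK) = [8.1595 -5.6494; -5.6494 9.8696]
tr(P') = 18.0291


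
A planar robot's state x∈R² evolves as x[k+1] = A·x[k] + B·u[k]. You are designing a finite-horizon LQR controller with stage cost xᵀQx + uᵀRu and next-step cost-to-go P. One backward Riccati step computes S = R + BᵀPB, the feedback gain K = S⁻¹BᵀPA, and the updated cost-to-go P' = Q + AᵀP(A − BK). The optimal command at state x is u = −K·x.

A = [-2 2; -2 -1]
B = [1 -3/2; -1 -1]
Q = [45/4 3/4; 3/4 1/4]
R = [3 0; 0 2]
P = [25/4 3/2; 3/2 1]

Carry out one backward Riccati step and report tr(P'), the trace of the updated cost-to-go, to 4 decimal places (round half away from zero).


BᵀP = [4.7500 0.5000; -10.8750 -3.2500]
S = R + BᵀPB = [3 0; 0 2] + [4.2500 -7.6250; -7.6250 19.5625] = [7.2500 -7.6250; -7.6250 21.5625]
BᵀPA = [-10.5000 9.0000; 28.2500 -18.5000]
K = S⁻¹·BᵀPA = [-0.1120 0.5398; 1.2705 -0.6671]
A−BK = [0.0178 0.4596; -0.8415 -1.1273]
AᵀP(A−BK) = [3.9313 -1.4870; -1.4870 2.8008]
P' = Q + AᵀP(A−BK) = [15.1813 -0.7370; -0.7370 3.0508]
tr(P') = 18.2320

18.2320


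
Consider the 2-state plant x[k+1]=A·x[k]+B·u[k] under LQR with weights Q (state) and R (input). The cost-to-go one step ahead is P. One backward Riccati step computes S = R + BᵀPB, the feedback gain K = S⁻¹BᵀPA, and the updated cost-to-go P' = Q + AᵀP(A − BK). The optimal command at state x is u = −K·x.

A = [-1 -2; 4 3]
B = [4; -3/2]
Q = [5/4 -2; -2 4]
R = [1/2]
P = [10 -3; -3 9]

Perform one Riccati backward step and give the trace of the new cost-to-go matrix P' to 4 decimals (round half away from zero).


BᵀP = [44.5000 -25.5000]
S = R + BᵀPB = [1/2] + [216.2500] = [216.7500]
BᵀPA = [-146.5000 -165.5000]
K = S⁻¹·BᵀPA = [-0.6759 -0.7636]
A−BK = [1.7036 1.0542; 2.9862 1.8547]
AᵀP(A−BK) = [78.9815 49.1396; 49.1396 30.6321]
P' = Q + AᵀP(A−BK) = [80.2315 47.1396; 47.1396 34.6321]
tr(P') = 114.8636

114.8636


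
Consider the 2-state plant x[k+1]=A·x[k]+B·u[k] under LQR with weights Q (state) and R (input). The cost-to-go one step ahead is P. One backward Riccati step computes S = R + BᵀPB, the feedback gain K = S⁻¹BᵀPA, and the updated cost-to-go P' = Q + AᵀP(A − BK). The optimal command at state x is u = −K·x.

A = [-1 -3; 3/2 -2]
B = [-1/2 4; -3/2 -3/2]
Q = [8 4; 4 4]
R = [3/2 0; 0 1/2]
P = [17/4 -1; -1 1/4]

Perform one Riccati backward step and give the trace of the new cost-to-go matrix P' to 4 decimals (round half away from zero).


12.3485

BᵀP = [-0.6250 0.1250; 18.5000 -4.3750]
S = R + BᵀPB = [3/2 0; 0 1/2] + [0.1250 -2.6875; -2.6875 80.5625] = [1.6250 -2.6875; -2.6875 81.0625]
BᵀPA = [0.8125 1.6250; -25.0625 -46.7500]
K = S⁻¹·BᵀPA = [-0.0120 0.0489; -0.3096 -0.5751]
A−BK = [0.2323 -0.6752; 1.0177 -2.7893]
AᵀP(A−BK) = [0.0636 0.0470; 0.0470 0.2849]
P' = Q + AᵀP(A−BK) = [8.0636 4.0470; 4.0470 4.2849]
tr(P') = 12.3485


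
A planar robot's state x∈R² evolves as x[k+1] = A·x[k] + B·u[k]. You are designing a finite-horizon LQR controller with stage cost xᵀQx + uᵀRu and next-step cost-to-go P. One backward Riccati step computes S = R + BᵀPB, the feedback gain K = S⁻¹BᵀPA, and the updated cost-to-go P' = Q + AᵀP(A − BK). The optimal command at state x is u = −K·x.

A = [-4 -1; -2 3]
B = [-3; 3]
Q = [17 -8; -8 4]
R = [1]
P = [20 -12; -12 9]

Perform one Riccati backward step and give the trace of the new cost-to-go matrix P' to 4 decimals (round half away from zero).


48.8180

BᵀP = [-96.0000 63.0000]
S = R + BᵀPB = [1] + [477.0000] = [478.0000]
BᵀPA = [258.0000 285.0000]
K = S⁻¹·BᵀPA = [0.5397 0.5962]
A−BK = [-2.3808 0.7887; -3.6192 1.2113]
AᵀP(A−BK) = [24.7448 -7.8285; -7.8285 3.0732]
P' = Q + AᵀP(A−BK) = [41.7448 -15.8285; -15.8285 7.0732]
tr(P') = 48.8180


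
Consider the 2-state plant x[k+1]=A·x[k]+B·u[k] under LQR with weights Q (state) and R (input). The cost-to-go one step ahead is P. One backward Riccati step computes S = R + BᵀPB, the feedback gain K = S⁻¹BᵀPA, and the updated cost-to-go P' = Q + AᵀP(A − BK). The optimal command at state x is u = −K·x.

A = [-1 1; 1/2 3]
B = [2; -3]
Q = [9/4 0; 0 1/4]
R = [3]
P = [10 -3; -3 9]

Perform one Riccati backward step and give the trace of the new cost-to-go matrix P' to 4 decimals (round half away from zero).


BᵀP = [29.0000 -33.0000]
S = R + BᵀPB = [3] + [157.0000] = [160.0000]
BᵀPA = [-45.5000 -70.0000]
K = S⁻¹·BᵀPA = [-0.2844 -0.4375]
A−BK = [-0.4313 1.8750; -0.3531 1.6875]
AᵀP(A−BK) = [2.3109 -8.9063; -8.9063 42.3750]
P' = Q + AᵀP(A−BK) = [4.5609 -8.9063; -8.9063 42.6250]
tr(P') = 47.1859

47.1859


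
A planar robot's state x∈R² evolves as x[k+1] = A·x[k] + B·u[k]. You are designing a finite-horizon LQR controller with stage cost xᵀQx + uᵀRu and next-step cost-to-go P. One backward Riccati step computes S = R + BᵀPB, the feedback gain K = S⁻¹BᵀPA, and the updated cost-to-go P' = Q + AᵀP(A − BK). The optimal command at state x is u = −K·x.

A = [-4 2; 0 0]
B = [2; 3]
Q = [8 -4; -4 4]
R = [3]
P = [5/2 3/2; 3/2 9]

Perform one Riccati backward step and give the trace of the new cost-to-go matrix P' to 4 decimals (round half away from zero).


45.8839

BᵀP = [9.5000 30.0000]
S = R + BᵀPB = [3] + [109.0000] = [112.0000]
BᵀPA = [-38.0000 19.0000]
K = S⁻¹·BᵀPA = [-0.3393 0.1696]
A−BK = [-3.3214 1.6607; 1.0179 -0.5089]
AᵀP(A−BK) = [27.1071 -13.5536; -13.5536 6.7768]
P' = Q + AᵀP(A−BK) = [35.1071 -17.5536; -17.5536 10.7768]
tr(P') = 45.8839


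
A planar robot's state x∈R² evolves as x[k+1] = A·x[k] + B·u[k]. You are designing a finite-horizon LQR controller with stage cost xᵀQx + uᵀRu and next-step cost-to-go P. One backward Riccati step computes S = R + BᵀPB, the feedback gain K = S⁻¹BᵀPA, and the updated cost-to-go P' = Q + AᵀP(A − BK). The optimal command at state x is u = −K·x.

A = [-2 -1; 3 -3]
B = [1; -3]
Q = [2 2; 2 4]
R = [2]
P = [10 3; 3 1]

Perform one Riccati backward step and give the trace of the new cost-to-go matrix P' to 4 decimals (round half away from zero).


54.3333

BᵀP = [1.0000 0.0000]
S = R + BᵀPB = [2] + [1.0000] = [3.0000]
BᵀPA = [-2.0000 -1.0000]
K = S⁻¹·BᵀPA = [-0.6667 -0.3333]
A−BK = [-1.3333 -0.6667; 1.0000 -4.0000]
AᵀP(A−BK) = [11.6667 19.3333; 19.3333 36.6667]
P' = Q + AᵀP(A−BK) = [13.6667 21.3333; 21.3333 40.6667]
tr(P') = 54.3333


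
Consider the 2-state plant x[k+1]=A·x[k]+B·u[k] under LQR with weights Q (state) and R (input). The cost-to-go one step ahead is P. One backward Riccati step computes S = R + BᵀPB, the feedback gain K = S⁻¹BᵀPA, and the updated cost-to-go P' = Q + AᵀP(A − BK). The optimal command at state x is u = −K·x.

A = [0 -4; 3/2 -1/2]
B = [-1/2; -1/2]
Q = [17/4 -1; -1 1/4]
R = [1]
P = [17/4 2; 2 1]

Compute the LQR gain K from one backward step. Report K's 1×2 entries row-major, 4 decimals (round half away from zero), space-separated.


-0.6792 4.0000

BᵀP = [-3.1250 -1.5000]
S = R + BᵀPB = [1] + [2.3125] = [3.3125]
BᵀPA = [-2.2500 13.2500]
K = S⁻¹·BᵀPA = [-0.6792 4.0000]
A−BK = [-0.3396 -2.0000; 1.1604 1.5000]
AᵀP(A−BK) = [0.7217 -3.7500; -3.7500 23.2500]
P' = Q + AᵀP(A−BK) = [4.9717 -4.7500; -4.7500 23.5000]
tr(P') = 28.4717


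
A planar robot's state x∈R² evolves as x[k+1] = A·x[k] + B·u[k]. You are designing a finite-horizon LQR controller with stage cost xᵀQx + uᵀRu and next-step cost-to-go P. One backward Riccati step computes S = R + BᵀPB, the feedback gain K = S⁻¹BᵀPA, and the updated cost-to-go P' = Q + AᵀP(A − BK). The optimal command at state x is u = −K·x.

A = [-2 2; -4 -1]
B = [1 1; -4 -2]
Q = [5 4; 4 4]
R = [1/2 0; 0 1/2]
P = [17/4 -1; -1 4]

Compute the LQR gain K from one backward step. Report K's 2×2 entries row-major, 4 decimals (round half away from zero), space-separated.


BᵀP = [8.2500 -17.0000; 6.2500 -9.0000]
S = R + BᵀPB = [1/2 0; 0 1/2] + [76.2500 42.2500; 42.2500 24.2500] = [76.7500 42.2500; 42.2500 24.7500]
BᵀPA = [51.5000 33.5000; 23.5000 21.5000]
K = S⁻¹·BᵀPA = [2.4607 -0.6921; -3.2511 2.0502]
A−BK = [-1.2096 0.6419; -0.6594 0.3319]
AᵀP(A−BK) = [14.6747 -7.5349; -7.5349 4.1070]
P' = Q + AᵀP(A−BK) = [19.6747 -3.5349; -3.5349 8.1070]
tr(P') = 27.7817

2.4607 -0.6921 -3.2511 2.0502


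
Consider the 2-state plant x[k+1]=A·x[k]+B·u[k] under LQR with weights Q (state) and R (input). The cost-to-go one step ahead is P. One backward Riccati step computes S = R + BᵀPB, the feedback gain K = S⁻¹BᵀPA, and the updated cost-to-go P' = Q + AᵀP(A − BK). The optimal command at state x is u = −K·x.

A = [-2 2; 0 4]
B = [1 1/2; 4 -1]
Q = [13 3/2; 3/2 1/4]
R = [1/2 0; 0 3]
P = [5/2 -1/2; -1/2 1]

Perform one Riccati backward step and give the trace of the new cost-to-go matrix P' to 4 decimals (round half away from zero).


BᵀP = [0.5000 3.5000; 1.7500 -1.2500]
S = R + BᵀPB = [1/2 0; 0 3] + [14.5000 -3.2500; -3.2500 2.1250] = [15.0000 -3.2500; -3.2500 5.1250]
BᵀPA = [-1.0000 15.0000; -3.5000 -1.5000]
K = S⁻¹·BᵀPA = [-0.2488 1.0858; -0.8407 0.3959]
A−BK = [-1.3308 0.7163; 0.1546 0.0528]
AᵀP(A−BK) = [6.8087 -3.5287; -3.5287 2.3073]
P' = Q + AᵀP(A−BK) = [19.8087 -2.0287; -2.0287 2.5573]
tr(P') = 22.3659

22.3659


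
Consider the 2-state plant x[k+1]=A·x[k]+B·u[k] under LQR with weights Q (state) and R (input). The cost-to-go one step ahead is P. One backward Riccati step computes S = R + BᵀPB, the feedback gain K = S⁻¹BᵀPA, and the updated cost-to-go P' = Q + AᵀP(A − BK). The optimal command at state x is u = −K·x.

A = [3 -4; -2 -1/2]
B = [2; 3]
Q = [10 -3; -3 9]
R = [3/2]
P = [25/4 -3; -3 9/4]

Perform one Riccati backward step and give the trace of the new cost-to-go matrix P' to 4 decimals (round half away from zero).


182.0552

BᵀP = [3.5000 0.7500]
S = R + BᵀPB = [3/2] + [9.2500] = [10.7500]
BᵀPA = [9.0000 -14.3750]
K = S⁻¹·BᵀPA = [0.8372 -1.3372]
A−BK = [1.3256 -1.3256; -4.5116 3.5116]
AᵀP(A−BK) = [93.7151 -80.2151; -80.2151 69.3401]
P' = Q + AᵀP(A−BK) = [103.7151 -83.2151; -83.2151 78.3401]
tr(P') = 182.0552


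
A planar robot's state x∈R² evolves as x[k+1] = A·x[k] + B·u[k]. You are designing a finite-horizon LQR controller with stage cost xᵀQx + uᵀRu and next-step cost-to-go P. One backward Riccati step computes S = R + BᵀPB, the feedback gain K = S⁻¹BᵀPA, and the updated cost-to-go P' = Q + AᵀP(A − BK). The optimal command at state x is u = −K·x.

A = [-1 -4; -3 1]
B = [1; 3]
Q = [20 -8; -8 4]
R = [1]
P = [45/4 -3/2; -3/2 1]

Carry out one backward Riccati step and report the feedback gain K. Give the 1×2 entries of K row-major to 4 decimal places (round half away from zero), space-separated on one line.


BᵀP = [6.7500 1.5000]
S = R + BᵀPB = [1] + [11.2500] = [12.2500]
BᵀPA = [-11.2500 -25.5000]
K = S⁻¹·BᵀPA = [-0.9184 -2.0816]
A−BK = [-0.0816 -1.9184; -0.2449 7.2449]
AᵀP(A−BK) = [0.9184 2.0816; 2.0816 139.9184]
P' = Q + AᵀP(A−BK) = [20.9184 -5.9184; -5.9184 143.9184]
tr(P') = 164.8367

-0.9184 -2.0816


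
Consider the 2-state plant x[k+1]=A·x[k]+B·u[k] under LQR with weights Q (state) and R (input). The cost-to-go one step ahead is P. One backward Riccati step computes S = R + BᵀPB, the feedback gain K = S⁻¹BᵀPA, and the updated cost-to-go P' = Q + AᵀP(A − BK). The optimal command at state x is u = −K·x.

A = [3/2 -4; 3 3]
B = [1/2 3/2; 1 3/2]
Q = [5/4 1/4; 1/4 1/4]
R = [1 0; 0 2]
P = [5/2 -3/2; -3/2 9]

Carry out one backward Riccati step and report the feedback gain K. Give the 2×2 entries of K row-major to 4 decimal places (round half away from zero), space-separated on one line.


BᵀP = [-0.2500 8.2500; 1.5000 11.2500]
S = R + BᵀPB = [1 0; 0 2] + [8.1250 12.0000; 12.0000 19.1250] = [9.1250 12.0000; 12.0000 21.1250]
BᵀPA = [24.3750 25.7500; 36.0000 27.7500]
K = S⁻¹·BᵀPA = [1.7004 4.3262; 0.7382 -1.1439]
A−BK = [-0.4575 -4.4473; 0.1922 0.3896]
AᵀP(A−BK) = [5.1012 12.9785; 12.9785 77.3432]
P' = Q + AᵀP(A−BK) = [6.3512 13.2285; 13.2285 77.5932]
tr(P') = 83.9444

1.7004 4.3262 0.7382 -1.1439


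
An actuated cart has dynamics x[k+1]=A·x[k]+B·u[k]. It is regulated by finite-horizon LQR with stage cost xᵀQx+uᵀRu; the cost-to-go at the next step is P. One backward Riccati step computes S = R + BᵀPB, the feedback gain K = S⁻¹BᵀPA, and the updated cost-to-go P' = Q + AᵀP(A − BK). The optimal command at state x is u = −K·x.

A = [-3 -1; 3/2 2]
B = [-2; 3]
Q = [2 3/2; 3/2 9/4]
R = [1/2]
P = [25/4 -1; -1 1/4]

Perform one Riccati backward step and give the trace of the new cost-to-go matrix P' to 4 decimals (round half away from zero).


5.7429

BᵀP = [-15.5000 2.7500]
S = R + BᵀPB = [1/2] + [39.2500] = [39.7500]
BᵀPA = [50.6250 21.0000]
K = S⁻¹·BᵀPA = [1.2736 0.5283]
A−BK = [-0.4528 0.0566; -2.3208 0.4151]
AᵀP(A−BK) = [1.3373 0.2547; 0.2547 0.1557]
P' = Q + AᵀP(A−BK) = [3.3373 1.7547; 1.7547 2.4057]
tr(P') = 5.7429


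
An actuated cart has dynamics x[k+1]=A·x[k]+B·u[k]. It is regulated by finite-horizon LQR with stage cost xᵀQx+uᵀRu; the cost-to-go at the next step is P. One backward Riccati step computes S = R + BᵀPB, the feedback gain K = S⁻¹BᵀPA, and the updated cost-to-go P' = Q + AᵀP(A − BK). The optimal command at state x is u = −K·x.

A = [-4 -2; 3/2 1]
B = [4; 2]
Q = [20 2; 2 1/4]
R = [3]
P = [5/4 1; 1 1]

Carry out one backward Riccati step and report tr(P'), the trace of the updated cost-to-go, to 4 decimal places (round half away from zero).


22.6163

BᵀP = [7.0000 6.0000]
S = R + BᵀPB = [3] + [40.0000] = [43.0000]
BᵀPA = [-19.0000 -8.0000]
K = S⁻¹·BᵀPA = [-0.4419 -0.1860]
A−BK = [-2.2326 -1.2558; 2.3837 1.3721]
AᵀP(A−BK) = [1.8547 0.9651; 0.9651 0.5116]
P' = Q + AᵀP(A−BK) = [21.8547 2.9651; 2.9651 0.7616]
tr(P') = 22.6163


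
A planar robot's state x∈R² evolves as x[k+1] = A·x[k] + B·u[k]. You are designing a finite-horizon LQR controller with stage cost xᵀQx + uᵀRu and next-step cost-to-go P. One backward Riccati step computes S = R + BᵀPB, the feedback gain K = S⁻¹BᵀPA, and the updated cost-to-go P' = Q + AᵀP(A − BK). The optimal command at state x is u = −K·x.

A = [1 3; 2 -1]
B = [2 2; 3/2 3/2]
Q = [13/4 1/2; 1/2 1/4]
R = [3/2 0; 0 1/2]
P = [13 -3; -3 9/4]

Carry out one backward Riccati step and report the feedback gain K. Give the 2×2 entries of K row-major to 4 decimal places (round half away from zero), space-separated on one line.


BᵀP = [21.5000 -2.6250; 21.5000 -2.6250]
S = R + BᵀPB = [3/2 0; 0 1/2] + [39.0625 39.0625; 39.0625 39.0625] = [40.5625 39.0625; 39.0625 39.5625]
BᵀPA = [16.2500 67.1250; 16.2500 67.1250]
K = S⁻¹·BᵀPA = [0.1030 0.4255; 0.3090 1.2765]
A−BK = [0.1759 -0.4041; 1.3819 -3.5531]
AᵀP(A−BK) = [3.3043 -8.1585; -8.1585 22.9992]
P' = Q + AᵀP(A−BK) = [6.5543 -7.6585; -7.6585 23.2492]
tr(P') = 29.8035

0.1030 0.4255 0.3090 1.2765


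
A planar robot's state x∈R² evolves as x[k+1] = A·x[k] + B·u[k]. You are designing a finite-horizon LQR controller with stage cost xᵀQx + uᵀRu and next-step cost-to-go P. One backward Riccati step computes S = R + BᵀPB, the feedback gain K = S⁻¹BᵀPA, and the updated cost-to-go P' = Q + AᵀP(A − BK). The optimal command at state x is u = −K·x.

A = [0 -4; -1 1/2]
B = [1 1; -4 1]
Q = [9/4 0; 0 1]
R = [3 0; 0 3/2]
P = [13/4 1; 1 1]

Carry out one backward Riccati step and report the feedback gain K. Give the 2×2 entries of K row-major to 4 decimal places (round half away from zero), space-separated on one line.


0.1634 -0.5019 -0.1790 -2.3074

BᵀP = [-0.7500 -3.0000; 4.2500 2.0000]
S = R + BᵀPB = [3 0; 0 3/2] + [11.2500 -3.7500; -3.7500 6.2500] = [14.2500 -3.7500; -3.7500 7.7500]
BᵀPA = [3.0000 1.5000; -2.0000 -16.0000]
K = S⁻¹·BᵀPA = [0.1634 -0.5019; -0.1790 -2.3074]
A−BK = [0.0156 -1.1907; -0.1673 0.7996]
AᵀP(A−BK) = [0.1518 0.3911; 0.3911 12.0846]
P' = Q + AᵀP(A−BK) = [2.4018 0.3911; 0.3911 13.0846]
tr(P') = 15.4864


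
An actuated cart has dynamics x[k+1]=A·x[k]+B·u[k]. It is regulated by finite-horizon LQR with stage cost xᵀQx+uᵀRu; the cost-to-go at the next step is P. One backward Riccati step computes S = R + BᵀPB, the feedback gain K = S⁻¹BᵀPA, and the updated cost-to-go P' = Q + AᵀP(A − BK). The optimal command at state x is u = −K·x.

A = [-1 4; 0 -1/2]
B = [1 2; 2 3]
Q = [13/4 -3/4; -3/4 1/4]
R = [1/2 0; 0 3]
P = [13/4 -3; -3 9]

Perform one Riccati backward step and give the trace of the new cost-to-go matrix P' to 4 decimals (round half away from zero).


BᵀP = [-2.7500 15.0000; -2.5000 21.0000]
S = R + BᵀPB = [1/2 0; 0 3] + [27.2500 39.5000; 39.5000 58.0000] = [27.7500 39.5000; 39.5000 61.0000]
BᵀPA = [2.7500 -18.5000; 2.5000 -20.5000]
K = S⁻¹·BᵀPA = [0.5208 -2.4057; -0.2962 1.2217]
A−BK = [-0.9283 3.9623; -0.1528 0.6462]
AᵀP(A−BK) = [2.5585 -10.9387; -10.9387 46.7901]
P' = Q + AᵀP(A−BK) = [5.8085 -11.6887; -11.6887 47.0401]
tr(P') = 52.8486

52.8486


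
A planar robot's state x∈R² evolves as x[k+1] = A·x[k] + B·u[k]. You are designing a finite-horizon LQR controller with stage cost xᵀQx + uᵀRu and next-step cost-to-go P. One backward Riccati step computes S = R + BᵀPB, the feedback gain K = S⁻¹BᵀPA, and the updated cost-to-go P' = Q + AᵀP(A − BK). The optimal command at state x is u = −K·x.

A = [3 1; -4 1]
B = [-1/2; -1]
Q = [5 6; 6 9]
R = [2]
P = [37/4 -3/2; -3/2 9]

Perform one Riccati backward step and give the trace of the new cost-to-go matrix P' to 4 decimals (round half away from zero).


234.2963

BᵀP = [-3.1250 -8.2500]
S = R + BᵀPB = [2] + [9.8125] = [11.8125]
BᵀPA = [23.6250 -11.3750]
K = S⁻¹·BᵀPA = [2.0000 -0.9630]
A−BK = [4.0000 0.5185; -2.0000 0.0370]
AᵀP(A−BK) = [216.0000 16.0000; 16.0000 4.2963]
P' = Q + AᵀP(A−BK) = [221.0000 22.0000; 22.0000 13.2963]
tr(P') = 234.2963


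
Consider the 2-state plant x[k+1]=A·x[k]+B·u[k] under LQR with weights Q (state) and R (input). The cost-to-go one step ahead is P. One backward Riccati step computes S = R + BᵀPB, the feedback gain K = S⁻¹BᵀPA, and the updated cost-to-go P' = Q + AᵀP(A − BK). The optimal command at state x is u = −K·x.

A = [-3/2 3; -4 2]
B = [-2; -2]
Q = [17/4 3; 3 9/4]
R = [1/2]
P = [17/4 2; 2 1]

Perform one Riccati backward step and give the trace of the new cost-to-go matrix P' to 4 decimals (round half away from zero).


8.2375

BᵀP = [-12.5000 -6.0000]
S = R + BᵀPB = [1/2] + [37.0000] = [37.5000]
BᵀPA = [42.7500 -49.5000]
K = S⁻¹·BᵀPA = [1.1400 -1.3200]
A−BK = [0.7800 0.3600; -1.7200 -0.6400]
AᵀP(A−BK) = [0.8275 -0.6950; -0.6950 0.9100]
P' = Q + AᵀP(A−BK) = [5.0775 2.3050; 2.3050 3.1600]
tr(P') = 8.2375


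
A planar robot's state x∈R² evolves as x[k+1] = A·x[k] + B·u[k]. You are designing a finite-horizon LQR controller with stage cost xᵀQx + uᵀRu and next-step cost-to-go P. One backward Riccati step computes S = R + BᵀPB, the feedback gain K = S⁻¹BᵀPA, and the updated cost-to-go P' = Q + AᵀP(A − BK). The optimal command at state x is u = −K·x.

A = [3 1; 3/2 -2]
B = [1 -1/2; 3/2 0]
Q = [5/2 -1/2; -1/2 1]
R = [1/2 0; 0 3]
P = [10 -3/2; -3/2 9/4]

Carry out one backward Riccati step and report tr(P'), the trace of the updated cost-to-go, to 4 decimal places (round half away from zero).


35.5022

BᵀP = [7.7500 1.8750; -5.0000 0.7500]
S = R + BᵀPB = [1/2 0; 0 3] + [10.5625 -3.8750; -3.8750 2.5000] = [11.0625 -3.8750; -3.8750 5.5000]
BᵀPA = [26.0625 4.0000; -13.8750 -6.5000]
K = S⁻¹·BᵀPA = [1.9547 -0.0696; -1.1456 -1.2308]
A−BK = [0.4726 0.4541; -1.4320 -1.8957]
AᵀP(A−BK) = [14.7243 14.7351; 14.7351 17.2779]
P' = Q + AᵀP(A−BK) = [17.2243 14.2351; 14.2351 18.2779]
tr(P') = 35.5022


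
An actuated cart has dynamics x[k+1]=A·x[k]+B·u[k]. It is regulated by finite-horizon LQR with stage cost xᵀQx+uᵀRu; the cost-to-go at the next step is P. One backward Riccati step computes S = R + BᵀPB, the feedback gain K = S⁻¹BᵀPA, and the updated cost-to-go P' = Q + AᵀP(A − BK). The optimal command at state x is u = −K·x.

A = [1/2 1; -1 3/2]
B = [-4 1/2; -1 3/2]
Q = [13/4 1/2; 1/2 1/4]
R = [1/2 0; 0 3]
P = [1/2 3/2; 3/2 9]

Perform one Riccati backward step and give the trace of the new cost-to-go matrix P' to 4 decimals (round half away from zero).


BᵀP = [-3.5000 -15.0000; 2.5000 14.2500]
S = R + BᵀPB = [1/2 0; 0 3] + [29.0000 -24.2500; -24.2500 22.6250] = [29.5000 -24.2500; -24.2500 25.6250]
BᵀPA = [13.2500 -26.0000; -13.0000 23.8750]
K = S⁻¹·BᵀPA = [0.1446 -0.5199; -0.3704 0.4397]
A−BK = [1.2638 -1.2995; -0.2997 0.3206]
AᵀP(A−BK) = [0.8928 -1.0202; -1.0202 1.2346]
P' = Q + AᵀP(A−BK) = [4.1428 -0.5202; -0.5202 1.4846]
tr(P') = 5.6274

5.6274


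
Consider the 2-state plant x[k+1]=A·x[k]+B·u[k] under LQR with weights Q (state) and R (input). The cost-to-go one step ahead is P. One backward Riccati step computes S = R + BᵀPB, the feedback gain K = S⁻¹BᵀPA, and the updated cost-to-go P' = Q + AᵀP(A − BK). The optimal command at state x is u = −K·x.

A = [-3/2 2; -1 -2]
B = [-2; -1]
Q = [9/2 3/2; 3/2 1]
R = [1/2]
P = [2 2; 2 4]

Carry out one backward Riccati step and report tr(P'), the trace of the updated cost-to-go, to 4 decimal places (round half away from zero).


BᵀP = [-6.0000 -8.0000]
S = R + BᵀPB = [1/2] + [20.0000] = [20.5000]
BᵀPA = [17.0000 4.0000]
K = S⁻¹·BᵀPA = [0.8293 0.1951]
A−BK = [0.1585 2.3902; -0.1707 -1.8049]
AᵀP(A−BK) = [0.4024 0.6829; 0.6829 7.2195]
P' = Q + AᵀP(A−BK) = [4.9024 2.1829; 2.1829 8.2195]
tr(P') = 13.1220

13.1220


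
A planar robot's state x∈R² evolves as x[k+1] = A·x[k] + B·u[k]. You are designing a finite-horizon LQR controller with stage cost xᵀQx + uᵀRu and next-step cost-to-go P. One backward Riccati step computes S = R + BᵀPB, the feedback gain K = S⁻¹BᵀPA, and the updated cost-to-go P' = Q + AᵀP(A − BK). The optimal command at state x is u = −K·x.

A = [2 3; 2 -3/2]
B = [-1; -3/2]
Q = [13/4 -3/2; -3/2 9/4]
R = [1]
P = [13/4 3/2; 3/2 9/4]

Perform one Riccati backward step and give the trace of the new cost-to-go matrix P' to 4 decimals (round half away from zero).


BᵀP = [-5.5000 -4.8750]
S = R + BᵀPB = [1] + [12.8125] = [13.8125]
BᵀPA = [-20.7500 -9.1875]
K = S⁻¹·BᵀPA = [-1.5023 -0.6652]
A−BK = [0.4977 2.3348; -0.2534 -2.4977]
AᵀP(A−BK) = [2.8281 3.4480; 3.4480 14.7014]
P' = Q + AᵀP(A−BK) = [6.0781 1.9480; 1.9480 16.9514]
tr(P') = 23.0294

23.0294


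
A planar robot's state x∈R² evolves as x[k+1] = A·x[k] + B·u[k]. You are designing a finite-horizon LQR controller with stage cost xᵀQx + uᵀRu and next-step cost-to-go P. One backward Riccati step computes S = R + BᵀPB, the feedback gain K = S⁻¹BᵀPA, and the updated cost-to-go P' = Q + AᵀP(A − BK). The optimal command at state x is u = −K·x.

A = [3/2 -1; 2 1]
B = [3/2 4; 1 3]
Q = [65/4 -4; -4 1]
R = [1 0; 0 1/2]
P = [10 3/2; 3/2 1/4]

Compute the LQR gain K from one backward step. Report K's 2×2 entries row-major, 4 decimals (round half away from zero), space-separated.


BᵀP = [16.5000 2.5000; 44.5000 6.7500]
S = R + BᵀPB = [1 0; 0 1/2] + [27.2500 73.5000; 73.5000 198.2500] = [28.2500 73.5000; 73.5000 198.7500]
BᵀPA = [29.7500 -14.0000; 80.2500 -37.7500]
K = S⁻¹·BᵀPA = [0.0680 -0.0371; 0.3786 -0.1762]
A−BK = [-0.1165 -0.2395; 0.7961 1.5658]
AᵀP(A−BK) = [0.0922 -0.0049; -0.0049 0.0784]
P' = Q + AᵀP(A−BK) = [16.3422 -4.0049; -4.0049 1.0784]
tr(P') = 17.4206

0.0680 -0.0371 0.3786 -0.1762


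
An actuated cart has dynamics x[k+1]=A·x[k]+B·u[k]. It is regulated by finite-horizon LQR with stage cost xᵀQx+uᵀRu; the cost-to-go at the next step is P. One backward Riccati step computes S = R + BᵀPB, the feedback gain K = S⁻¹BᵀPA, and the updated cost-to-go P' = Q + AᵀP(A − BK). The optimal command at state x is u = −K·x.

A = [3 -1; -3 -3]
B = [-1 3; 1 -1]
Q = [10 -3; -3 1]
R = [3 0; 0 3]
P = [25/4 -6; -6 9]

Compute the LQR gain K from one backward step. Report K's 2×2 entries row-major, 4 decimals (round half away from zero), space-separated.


-1.0268 -1.0584 0.9795 0.0142

BᵀP = [-12.2500 15.0000; 24.7500 -27.0000]
S = R + BᵀPB = [3 0; 0 3] + [27.2500 -51.7500; -51.7500 101.2500] = [30.2500 -51.7500; -51.7500 104.2500]
BᵀPA = [-81.7500 -32.7500; 155.2500 56.2500]
K = S⁻¹·BᵀPA = [-1.0268 -1.0584; 0.9795 0.0142]
A−BK = [-0.9653 -2.1009; -0.9937 -1.9274]
AᵀP(A−BK) = [9.2413 9.5252; 9.5252 15.7902]
P' = Q + AᵀP(A−BK) = [19.2413 6.5252; 6.5252 16.7902]
tr(P') = 36.0315


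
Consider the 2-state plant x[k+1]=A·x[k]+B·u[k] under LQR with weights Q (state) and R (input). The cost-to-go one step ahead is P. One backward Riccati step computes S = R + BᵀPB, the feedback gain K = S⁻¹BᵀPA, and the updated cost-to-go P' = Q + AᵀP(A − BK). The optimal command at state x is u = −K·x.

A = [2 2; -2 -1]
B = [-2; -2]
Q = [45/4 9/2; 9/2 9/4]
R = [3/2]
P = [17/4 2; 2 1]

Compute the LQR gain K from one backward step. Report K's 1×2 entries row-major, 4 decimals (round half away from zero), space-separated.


-0.3377 -0.4935

BᵀP = [-12.5000 -6.0000]
S = R + BᵀPB = [3/2] + [37.0000] = [38.5000]
BᵀPA = [-13.0000 -19.0000]
K = S⁻¹·BᵀPA = [-0.3377 -0.4935]
A−BK = [1.3247 1.0130; -2.6753 -1.9870]
AᵀP(A−BK) = [0.6104 0.5844; 0.5844 0.6234]
P' = Q + AᵀP(A−BK) = [11.8604 5.0844; 5.0844 2.8734]
tr(P') = 14.7338


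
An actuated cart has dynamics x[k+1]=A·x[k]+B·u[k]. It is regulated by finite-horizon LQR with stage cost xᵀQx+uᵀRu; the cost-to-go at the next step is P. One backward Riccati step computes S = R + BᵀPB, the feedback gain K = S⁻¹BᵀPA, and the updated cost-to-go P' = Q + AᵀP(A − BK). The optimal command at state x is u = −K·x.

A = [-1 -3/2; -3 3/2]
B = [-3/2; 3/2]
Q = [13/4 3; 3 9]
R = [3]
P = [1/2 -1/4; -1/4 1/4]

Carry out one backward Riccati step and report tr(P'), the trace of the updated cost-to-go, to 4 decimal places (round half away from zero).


BᵀP = [-1.1250 0.7500]
S = R + BᵀPB = [3] + [2.8125] = [5.8125]
BᵀPA = [-1.1250 2.8125]
K = S⁻¹·BᵀPA = [-0.1935 0.4839]
A−BK = [-1.2903 -0.7742; -2.7097 0.7742]
AᵀP(A−BK) = [1.0323 -0.5806; -0.5806 1.4516]
P' = Q + AᵀP(A−BK) = [4.2823 2.4194; 2.4194 10.4516]
tr(P') = 14.7339

14.7339


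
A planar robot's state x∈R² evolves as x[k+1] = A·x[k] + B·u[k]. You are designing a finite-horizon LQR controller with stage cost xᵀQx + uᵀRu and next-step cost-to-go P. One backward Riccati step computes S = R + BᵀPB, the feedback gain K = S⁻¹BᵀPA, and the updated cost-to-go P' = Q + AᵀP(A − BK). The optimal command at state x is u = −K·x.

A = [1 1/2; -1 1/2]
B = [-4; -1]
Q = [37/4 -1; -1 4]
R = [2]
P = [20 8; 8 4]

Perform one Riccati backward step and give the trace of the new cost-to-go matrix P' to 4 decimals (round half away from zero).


14.4603

BᵀP = [-88.0000 -36.0000]
S = R + BᵀPB = [2] + [388.0000] = [390.0000]
BᵀPA = [-52.0000 -62.0000]
K = S⁻¹·BᵀPA = [-0.1333 -0.1590]
A−BK = [0.4667 -0.1359; -1.1333 0.3410]
AᵀP(A−BK) = [1.0667 -0.2667; -0.2667 0.1436]
P' = Q + AᵀP(A−BK) = [10.3167 -1.2667; -1.2667 4.1436]
tr(P') = 14.4603


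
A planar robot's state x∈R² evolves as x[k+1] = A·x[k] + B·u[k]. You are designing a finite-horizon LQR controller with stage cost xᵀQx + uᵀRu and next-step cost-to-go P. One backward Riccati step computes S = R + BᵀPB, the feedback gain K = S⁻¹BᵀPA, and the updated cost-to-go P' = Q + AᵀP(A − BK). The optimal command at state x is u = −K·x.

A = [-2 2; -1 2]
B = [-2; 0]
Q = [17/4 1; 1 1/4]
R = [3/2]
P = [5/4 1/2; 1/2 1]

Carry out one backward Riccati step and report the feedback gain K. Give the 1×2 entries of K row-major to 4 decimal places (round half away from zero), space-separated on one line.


BᵀP = [-2.5000 -1.0000]
S = R + BᵀPB = [3/2] + [5.0000] = [6.5000]
BᵀPA = [6.0000 -7.0000]
K = S⁻¹·BᵀPA = [0.9231 -1.0769]
A−BK = [-0.1538 -0.1538; -1.0000 2.0000]
AᵀP(A−BK) = [2.4615 -3.5385; -3.5385 5.4615]
P' = Q + AᵀP(A−BK) = [6.7115 -2.5385; -2.5385 5.7115]
tr(P') = 12.4231

0.9231 -1.0769
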